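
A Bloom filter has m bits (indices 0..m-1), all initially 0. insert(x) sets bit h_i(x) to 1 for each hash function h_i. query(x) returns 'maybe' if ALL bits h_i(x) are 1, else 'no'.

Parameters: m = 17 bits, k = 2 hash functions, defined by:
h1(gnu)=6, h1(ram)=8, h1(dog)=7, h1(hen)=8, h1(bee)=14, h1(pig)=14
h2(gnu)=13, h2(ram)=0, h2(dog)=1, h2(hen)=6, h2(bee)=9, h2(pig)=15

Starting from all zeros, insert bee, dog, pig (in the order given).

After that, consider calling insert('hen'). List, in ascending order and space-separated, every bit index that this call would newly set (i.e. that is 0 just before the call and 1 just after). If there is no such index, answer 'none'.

Start: bits=00000000000000000
After insert 'bee': sets bits 9 14 -> bits=00000000010000100
After insert 'dog': sets bits 1 7 -> bits=01000001010000100
After insert 'pig': sets bits 14 15 -> bits=01000001010000110
insert 'hen' would touch bits 6 8; currently bit6=0, bit8=0
Bits that are 0 among those (would change 0->1): 6 8

Answer: 6 8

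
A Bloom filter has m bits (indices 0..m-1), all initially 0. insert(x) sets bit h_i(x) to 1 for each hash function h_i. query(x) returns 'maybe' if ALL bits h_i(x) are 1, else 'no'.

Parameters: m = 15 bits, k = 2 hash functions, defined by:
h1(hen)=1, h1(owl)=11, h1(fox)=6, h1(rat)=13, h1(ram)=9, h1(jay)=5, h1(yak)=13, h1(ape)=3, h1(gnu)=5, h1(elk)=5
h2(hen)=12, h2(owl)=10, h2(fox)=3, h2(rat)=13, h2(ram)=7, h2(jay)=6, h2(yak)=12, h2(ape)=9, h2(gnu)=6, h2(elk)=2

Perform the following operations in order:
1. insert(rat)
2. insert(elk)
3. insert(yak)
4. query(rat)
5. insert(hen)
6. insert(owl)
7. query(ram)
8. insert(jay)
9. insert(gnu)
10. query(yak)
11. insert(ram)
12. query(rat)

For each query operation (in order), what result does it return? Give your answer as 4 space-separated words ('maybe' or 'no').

Start: bits=000000000000000
Op 1: insert rat -> sets bits 13 -> bits=000000000000010
Op 2: insert elk -> sets bits 2 5 -> bits=001001000000010
Op 3: insert yak -> sets bits 12 13 -> bits=001001000000110
Op 4: query rat -> checks bit13=1 (all 1) -> maybe
Op 5: insert hen -> sets bits 1 12 -> bits=011001000000110
Op 6: insert owl -> sets bits 10 11 -> bits=011001000011110
Op 7: query ram -> checks bit7=0, bit9=0 (has a 0) -> no
Op 8: insert jay -> sets bits 5 6 -> bits=011001100011110
Op 9: insert gnu -> sets bits 5 6 -> bits=011001100011110
Op 10: query yak -> checks bit12=1, bit13=1 (all 1) -> maybe
Op 11: insert ram -> sets bits 7 9 -> bits=011001110111110
Op 12: query rat -> checks bit13=1 (all 1) -> maybe
Query results in order: maybe no maybe maybe

Answer: maybe no maybe maybe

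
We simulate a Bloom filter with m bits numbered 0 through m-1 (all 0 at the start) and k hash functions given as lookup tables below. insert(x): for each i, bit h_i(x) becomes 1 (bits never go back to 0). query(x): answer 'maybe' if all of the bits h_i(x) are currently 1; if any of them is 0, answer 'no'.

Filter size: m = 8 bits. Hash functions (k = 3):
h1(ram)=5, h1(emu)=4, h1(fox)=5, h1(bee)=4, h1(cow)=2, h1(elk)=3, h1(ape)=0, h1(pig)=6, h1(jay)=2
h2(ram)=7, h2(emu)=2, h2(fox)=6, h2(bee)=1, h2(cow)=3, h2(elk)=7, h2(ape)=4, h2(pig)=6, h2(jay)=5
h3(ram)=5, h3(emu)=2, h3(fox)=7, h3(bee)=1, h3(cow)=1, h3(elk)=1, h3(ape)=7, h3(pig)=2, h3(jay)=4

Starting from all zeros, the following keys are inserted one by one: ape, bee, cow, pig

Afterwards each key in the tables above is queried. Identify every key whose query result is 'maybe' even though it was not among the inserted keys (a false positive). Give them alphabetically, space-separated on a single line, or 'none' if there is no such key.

Answer: elk emu

Derivation:
Start: bits=00000000
After insert 'ape': sets bits 0 4 7 -> bits=10001001
After insert 'bee': sets bits 1 4 -> bits=11001001
After insert 'cow': sets bits 1 2 3 -> bits=11111001
After insert 'pig': sets bits 2 6 -> bits=11111011
Not inserted: elk emu fox jay ram — query each against bits=11111011:
query elk: checks bit1=1, bit3=1, bit7=1 (all 1) -> maybe => FALSE POSITIVE
query emu: checks bit2=1, bit4=1 (all 1) -> maybe => FALSE POSITIVE
query fox: checks bit5=0, bit6=1, bit7=1 (has a 0) -> no => not a false positive
query jay: checks bit2=1, bit4=1, bit5=0 (has a 0) -> no => not a false positive
query ram: checks bit5=0, bit7=1 (has a 0) -> no => not a false positive
False positives (alphabetical): elk emu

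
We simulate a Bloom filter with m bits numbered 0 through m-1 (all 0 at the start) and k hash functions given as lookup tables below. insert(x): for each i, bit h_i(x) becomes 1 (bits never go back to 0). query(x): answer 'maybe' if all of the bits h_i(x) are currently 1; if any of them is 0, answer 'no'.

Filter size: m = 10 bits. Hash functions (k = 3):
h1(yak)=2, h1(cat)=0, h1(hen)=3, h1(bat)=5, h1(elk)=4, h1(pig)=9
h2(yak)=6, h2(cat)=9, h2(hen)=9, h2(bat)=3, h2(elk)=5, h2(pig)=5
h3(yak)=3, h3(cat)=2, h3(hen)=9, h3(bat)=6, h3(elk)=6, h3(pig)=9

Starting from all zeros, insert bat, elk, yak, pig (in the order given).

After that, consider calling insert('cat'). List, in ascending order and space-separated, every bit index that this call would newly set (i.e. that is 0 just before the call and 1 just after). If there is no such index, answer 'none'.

Answer: 0

Derivation:
Start: bits=0000000000
After insert 'bat': sets bits 3 5 6 -> bits=0001011000
After insert 'elk': sets bits 4 5 6 -> bits=0001111000
After insert 'yak': sets bits 2 3 6 -> bits=0011111000
After insert 'pig': sets bits 5 9 -> bits=0011111001
insert 'cat' would touch bits 0 2 9; currently bit0=0, bit2=1, bit9=1
Bits that are 0 among those (would change 0->1): 0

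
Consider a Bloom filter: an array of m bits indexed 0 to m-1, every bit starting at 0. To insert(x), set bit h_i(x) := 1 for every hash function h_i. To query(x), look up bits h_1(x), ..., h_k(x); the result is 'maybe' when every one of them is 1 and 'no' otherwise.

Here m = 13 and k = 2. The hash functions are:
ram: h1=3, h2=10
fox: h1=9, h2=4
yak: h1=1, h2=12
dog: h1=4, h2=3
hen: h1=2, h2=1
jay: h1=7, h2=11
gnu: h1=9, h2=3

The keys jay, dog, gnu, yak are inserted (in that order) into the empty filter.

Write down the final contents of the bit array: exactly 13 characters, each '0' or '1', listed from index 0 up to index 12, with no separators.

Start: bits=0000000000000
After insert 'jay': sets bits 7 11 -> bits=0000000100010
After insert 'dog': sets bits 3 4 -> bits=0001100100010
After insert 'gnu': sets bits 3 9 -> bits=0001100101010
After insert 'yak': sets bits 1 12 -> bits=0101100101011

Answer: 0101100101011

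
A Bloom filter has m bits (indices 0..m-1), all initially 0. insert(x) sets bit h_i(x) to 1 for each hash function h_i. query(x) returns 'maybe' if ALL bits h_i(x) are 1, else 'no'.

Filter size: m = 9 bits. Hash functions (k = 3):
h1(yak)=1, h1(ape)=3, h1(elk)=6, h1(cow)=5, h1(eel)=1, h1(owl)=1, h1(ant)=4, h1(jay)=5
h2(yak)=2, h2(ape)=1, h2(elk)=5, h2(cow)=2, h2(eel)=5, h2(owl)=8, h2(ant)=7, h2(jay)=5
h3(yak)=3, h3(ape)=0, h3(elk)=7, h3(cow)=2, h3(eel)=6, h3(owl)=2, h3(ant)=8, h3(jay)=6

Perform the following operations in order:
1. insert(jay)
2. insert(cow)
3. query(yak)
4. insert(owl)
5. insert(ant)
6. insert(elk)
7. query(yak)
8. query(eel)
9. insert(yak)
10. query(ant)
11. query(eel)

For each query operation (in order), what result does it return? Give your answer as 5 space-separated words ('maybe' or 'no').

Answer: no no maybe maybe maybe

Derivation:
Start: bits=000000000
Op 1: insert jay -> sets bits 5 6 -> bits=000001100
Op 2: insert cow -> sets bits 2 5 -> bits=001001100
Op 3: query yak -> checks bit1=0, bit2=1, bit3=0 (has a 0) -> no
Op 4: insert owl -> sets bits 1 2 8 -> bits=011001101
Op 5: insert ant -> sets bits 4 7 8 -> bits=011011111
Op 6: insert elk -> sets bits 5 6 7 -> bits=011011111
Op 7: query yak -> checks bit1=1, bit2=1, bit3=0 (has a 0) -> no
Op 8: query eel -> checks bit1=1, bit5=1, bit6=1 (all 1) -> maybe
Op 9: insert yak -> sets bits 1 2 3 -> bits=011111111
Op 10: query ant -> checks bit4=1, bit7=1, bit8=1 (all 1) -> maybe
Op 11: query eel -> checks bit1=1, bit5=1, bit6=1 (all 1) -> maybe
Query results in order: no no maybe maybe maybe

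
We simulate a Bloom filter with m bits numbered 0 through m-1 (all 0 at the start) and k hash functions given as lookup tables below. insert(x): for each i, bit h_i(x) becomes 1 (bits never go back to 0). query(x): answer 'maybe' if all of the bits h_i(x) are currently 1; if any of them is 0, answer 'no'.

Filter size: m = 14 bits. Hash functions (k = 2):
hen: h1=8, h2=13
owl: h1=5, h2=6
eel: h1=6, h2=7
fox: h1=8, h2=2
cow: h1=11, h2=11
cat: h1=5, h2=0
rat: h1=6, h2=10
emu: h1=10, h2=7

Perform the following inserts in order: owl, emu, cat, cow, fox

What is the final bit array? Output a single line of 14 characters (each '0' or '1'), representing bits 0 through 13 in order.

Start: bits=00000000000000
After insert 'owl': sets bits 5 6 -> bits=00000110000000
After insert 'emu': sets bits 7 10 -> bits=00000111001000
After insert 'cat': sets bits 0 5 -> bits=10000111001000
After insert 'cow': sets bits 11 -> bits=10000111001100
After insert 'fox': sets bits 2 8 -> bits=10100111101100

Answer: 10100111101100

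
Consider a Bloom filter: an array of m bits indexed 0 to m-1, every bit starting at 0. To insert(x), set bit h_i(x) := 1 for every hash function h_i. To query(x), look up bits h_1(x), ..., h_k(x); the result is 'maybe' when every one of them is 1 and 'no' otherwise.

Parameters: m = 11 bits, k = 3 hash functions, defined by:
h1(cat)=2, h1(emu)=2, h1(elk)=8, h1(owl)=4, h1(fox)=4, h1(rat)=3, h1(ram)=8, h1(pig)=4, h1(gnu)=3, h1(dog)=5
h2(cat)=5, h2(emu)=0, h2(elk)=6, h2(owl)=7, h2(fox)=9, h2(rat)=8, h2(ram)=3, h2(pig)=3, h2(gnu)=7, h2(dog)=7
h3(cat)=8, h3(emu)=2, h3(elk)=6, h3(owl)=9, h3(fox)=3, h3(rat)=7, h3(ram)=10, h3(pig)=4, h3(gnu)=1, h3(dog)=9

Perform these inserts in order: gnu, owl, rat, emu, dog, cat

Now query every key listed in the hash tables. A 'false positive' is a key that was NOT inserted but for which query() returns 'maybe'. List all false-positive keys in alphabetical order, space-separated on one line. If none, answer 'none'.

Answer: fox pig

Derivation:
Start: bits=00000000000
After insert 'gnu': sets bits 1 3 7 -> bits=01010001000
After insert 'owl': sets bits 4 7 9 -> bits=01011001010
After insert 'rat': sets bits 3 7 8 -> bits=01011001110
After insert 'emu': sets bits 0 2 -> bits=11111001110
After insert 'dog': sets bits 5 7 9 -> bits=11111101110
After insert 'cat': sets bits 2 5 8 -> bits=11111101110
Not inserted: elk fox pig ram — query each against bits=11111101110:
query elk: checks bit6=0, bit8=1 (has a 0) -> no => not a false positive
query fox: checks bit3=1, bit4=1, bit9=1 (all 1) -> maybe => FALSE POSITIVE
query pig: checks bit3=1, bit4=1 (all 1) -> maybe => FALSE POSITIVE
query ram: checks bit3=1, bit8=1, bit10=0 (has a 0) -> no => not a false positive
False positives (alphabetical): fox pig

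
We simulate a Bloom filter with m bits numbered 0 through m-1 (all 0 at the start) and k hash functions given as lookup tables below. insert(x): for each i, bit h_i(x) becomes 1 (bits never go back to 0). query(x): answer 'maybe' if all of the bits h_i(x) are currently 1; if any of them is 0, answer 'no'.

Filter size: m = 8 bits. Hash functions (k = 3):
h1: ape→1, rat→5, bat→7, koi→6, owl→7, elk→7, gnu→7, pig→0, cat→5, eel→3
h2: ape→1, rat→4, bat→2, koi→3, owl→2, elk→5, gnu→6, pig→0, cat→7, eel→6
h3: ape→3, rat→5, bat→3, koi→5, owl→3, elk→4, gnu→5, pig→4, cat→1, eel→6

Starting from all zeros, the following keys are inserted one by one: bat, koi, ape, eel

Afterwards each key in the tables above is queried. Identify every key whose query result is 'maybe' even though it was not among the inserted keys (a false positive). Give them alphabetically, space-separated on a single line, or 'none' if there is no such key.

Answer: cat gnu owl

Derivation:
Start: bits=00000000
After insert 'bat': sets bits 2 3 7 -> bits=00110001
After insert 'koi': sets bits 3 5 6 -> bits=00110111
After insert 'ape': sets bits 1 3 -> bits=01110111
After insert 'eel': sets bits 3 6 -> bits=01110111
Not inserted: cat elk gnu owl pig rat — query each against bits=01110111:
query cat: checks bit1=1, bit5=1, bit7=1 (all 1) -> maybe => FALSE POSITIVE
query elk: checks bit4=0, bit5=1, bit7=1 (has a 0) -> no => not a false positive
query gnu: checks bit5=1, bit6=1, bit7=1 (all 1) -> maybe => FALSE POSITIVE
query owl: checks bit2=1, bit3=1, bit7=1 (all 1) -> maybe => FALSE POSITIVE
query pig: checks bit0=0, bit4=0 (has a 0) -> no => not a false positive
query rat: checks bit4=0, bit5=1 (has a 0) -> no => not a false positive
False positives (alphabetical): cat gnu owl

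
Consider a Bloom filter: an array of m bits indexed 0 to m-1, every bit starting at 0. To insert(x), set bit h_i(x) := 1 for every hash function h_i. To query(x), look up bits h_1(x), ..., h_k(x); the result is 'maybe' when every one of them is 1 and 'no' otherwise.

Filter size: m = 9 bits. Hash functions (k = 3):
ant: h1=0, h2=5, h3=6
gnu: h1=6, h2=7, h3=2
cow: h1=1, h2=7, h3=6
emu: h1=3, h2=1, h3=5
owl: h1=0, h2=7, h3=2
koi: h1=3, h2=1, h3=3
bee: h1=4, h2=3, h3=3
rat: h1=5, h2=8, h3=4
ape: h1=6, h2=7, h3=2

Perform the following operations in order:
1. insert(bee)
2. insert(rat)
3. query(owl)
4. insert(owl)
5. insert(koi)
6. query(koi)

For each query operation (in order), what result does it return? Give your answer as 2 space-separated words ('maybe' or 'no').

Start: bits=000000000
Op 1: insert bee -> sets bits 3 4 -> bits=000110000
Op 2: insert rat -> sets bits 4 5 8 -> bits=000111001
Op 3: query owl -> checks bit0=0, bit2=0, bit7=0 (has a 0) -> no
Op 4: insert owl -> sets bits 0 2 7 -> bits=101111011
Op 5: insert koi -> sets bits 1 3 -> bits=111111011
Op 6: query koi -> checks bit1=1, bit3=1 (all 1) -> maybe
Query results in order: no maybe

Answer: no maybe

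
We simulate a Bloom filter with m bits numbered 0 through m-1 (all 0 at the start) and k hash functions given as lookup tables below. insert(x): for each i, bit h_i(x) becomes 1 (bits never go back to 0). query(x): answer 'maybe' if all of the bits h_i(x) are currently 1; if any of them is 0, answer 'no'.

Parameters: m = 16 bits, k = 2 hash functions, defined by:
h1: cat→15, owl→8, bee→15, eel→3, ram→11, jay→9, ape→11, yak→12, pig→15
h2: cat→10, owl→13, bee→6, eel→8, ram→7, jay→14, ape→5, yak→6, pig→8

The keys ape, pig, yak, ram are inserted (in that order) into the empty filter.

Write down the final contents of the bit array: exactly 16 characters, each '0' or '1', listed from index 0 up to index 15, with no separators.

Start: bits=0000000000000000
After insert 'ape': sets bits 5 11 -> bits=0000010000010000
After insert 'pig': sets bits 8 15 -> bits=0000010010010001
After insert 'yak': sets bits 6 12 -> bits=0000011010011001
After insert 'ram': sets bits 7 11 -> bits=0000011110011001

Answer: 0000011110011001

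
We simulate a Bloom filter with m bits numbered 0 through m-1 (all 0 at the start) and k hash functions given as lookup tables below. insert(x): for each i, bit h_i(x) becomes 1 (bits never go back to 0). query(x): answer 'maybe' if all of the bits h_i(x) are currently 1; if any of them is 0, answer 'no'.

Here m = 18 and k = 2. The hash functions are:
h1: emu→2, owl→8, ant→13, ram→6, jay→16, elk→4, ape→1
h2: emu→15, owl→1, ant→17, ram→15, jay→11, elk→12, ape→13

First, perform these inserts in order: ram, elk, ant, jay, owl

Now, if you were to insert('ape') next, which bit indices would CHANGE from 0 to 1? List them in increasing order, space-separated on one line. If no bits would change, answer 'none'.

Start: bits=000000000000000000
After insert 'ram': sets bits 6 15 -> bits=000000100000000100
After insert 'elk': sets bits 4 12 -> bits=000010100000100100
After insert 'ant': sets bits 13 17 -> bits=000010100000110101
After insert 'jay': sets bits 11 16 -> bits=000010100001110111
After insert 'owl': sets bits 1 8 -> bits=010010101001110111
insert 'ape' would touch bits 1 13; currently bit1=1, bit13=1
Bits that are 0 among those (would change 0->1): none

Answer: none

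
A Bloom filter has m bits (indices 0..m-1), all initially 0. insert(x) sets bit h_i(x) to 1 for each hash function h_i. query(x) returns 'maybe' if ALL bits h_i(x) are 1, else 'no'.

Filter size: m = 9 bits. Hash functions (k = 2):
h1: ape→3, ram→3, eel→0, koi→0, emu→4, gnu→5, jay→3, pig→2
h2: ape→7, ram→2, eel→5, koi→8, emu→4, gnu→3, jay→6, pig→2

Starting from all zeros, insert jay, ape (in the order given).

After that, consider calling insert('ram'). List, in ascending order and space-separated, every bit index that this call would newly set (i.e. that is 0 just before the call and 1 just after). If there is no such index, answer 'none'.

Start: bits=000000000
After insert 'jay': sets bits 3 6 -> bits=000100100
After insert 'ape': sets bits 3 7 -> bits=000100110
insert 'ram' would touch bits 2 3; currently bit2=0, bit3=1
Bits that are 0 among those (would change 0->1): 2

Answer: 2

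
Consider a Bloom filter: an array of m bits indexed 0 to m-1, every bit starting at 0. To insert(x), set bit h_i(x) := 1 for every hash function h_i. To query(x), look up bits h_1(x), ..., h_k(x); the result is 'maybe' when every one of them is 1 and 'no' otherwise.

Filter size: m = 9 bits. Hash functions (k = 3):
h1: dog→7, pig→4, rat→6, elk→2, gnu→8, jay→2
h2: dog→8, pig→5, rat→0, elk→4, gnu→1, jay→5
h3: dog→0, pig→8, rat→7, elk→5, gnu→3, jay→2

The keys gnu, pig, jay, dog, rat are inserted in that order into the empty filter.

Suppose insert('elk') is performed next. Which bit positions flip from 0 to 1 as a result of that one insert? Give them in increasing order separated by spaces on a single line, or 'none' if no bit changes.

Start: bits=000000000
After insert 'gnu': sets bits 1 3 8 -> bits=010100001
After insert 'pig': sets bits 4 5 8 -> bits=010111001
After insert 'jay': sets bits 2 5 -> bits=011111001
After insert 'dog': sets bits 0 7 8 -> bits=111111011
After insert 'rat': sets bits 0 6 7 -> bits=111111111
insert 'elk' would touch bits 2 4 5; currently bit2=1, bit4=1, bit5=1
Bits that are 0 among those (would change 0->1): none

Answer: none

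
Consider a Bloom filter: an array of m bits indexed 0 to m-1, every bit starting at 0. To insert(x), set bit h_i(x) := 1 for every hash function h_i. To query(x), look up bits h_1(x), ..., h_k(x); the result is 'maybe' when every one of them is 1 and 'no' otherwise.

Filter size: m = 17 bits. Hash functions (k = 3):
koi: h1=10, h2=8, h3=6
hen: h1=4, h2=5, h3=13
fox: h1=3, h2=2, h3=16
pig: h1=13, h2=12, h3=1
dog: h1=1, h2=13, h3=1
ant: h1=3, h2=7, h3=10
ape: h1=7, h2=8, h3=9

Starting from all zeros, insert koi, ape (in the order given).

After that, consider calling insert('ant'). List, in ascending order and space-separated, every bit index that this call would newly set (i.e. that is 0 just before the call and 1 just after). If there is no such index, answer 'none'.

Start: bits=00000000000000000
After insert 'koi': sets bits 6 8 10 -> bits=00000010101000000
After insert 'ape': sets bits 7 8 9 -> bits=00000011111000000
insert 'ant' would touch bits 3 7 10; currently bit3=0, bit7=1, bit10=1
Bits that are 0 among those (would change 0->1): 3

Answer: 3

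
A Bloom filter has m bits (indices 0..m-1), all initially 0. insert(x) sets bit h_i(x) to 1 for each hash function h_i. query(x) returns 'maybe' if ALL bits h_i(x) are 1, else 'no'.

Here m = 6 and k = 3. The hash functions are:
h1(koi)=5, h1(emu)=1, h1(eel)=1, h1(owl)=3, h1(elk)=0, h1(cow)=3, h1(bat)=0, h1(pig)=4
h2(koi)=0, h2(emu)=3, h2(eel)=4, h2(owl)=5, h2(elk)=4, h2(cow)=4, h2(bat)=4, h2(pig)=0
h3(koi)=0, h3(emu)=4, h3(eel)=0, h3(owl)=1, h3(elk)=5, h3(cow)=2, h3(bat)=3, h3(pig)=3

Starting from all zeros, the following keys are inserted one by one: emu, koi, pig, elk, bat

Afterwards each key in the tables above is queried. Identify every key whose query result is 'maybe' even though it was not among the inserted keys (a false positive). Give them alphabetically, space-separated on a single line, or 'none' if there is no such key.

Answer: eel owl

Derivation:
Start: bits=000000
After insert 'emu': sets bits 1 3 4 -> bits=010110
After insert 'koi': sets bits 0 5 -> bits=110111
After insert 'pig': sets bits 0 3 4 -> bits=110111
After insert 'elk': sets bits 0 4 5 -> bits=110111
After insert 'bat': sets bits 0 3 4 -> bits=110111
Not inserted: cow eel owl — query each against bits=110111:
query cow: checks bit2=0, bit3=1, bit4=1 (has a 0) -> no => not a false positive
query eel: checks bit0=1, bit1=1, bit4=1 (all 1) -> maybe => FALSE POSITIVE
query owl: checks bit1=1, bit3=1, bit5=1 (all 1) -> maybe => FALSE POSITIVE
False positives (alphabetical): eel owl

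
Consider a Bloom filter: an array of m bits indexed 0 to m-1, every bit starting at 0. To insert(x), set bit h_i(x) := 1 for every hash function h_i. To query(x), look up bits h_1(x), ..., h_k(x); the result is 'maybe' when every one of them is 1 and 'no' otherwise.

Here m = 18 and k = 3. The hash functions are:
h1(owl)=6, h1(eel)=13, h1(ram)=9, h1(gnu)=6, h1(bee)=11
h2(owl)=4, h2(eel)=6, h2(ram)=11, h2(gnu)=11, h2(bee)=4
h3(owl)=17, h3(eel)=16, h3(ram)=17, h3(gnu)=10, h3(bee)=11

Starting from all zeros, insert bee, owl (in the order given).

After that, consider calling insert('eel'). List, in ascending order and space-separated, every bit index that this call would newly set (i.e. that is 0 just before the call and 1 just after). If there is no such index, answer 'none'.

Answer: 13 16

Derivation:
Start: bits=000000000000000000
After insert 'bee': sets bits 4 11 -> bits=000010000001000000
After insert 'owl': sets bits 4 6 17 -> bits=000010100001000001
insert 'eel' would touch bits 6 13 16; currently bit6=1, bit13=0, bit16=0
Bits that are 0 among those (would change 0->1): 13 16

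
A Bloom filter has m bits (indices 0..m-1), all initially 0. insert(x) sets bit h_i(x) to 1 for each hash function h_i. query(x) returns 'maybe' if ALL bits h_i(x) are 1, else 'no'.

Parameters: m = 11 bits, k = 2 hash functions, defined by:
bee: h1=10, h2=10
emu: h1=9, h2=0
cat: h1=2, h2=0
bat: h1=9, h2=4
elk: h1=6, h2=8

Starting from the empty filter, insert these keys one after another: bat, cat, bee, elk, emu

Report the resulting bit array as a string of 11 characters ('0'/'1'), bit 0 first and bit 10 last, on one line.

Answer: 10101010111

Derivation:
Start: bits=00000000000
After insert 'bat': sets bits 4 9 -> bits=00001000010
After insert 'cat': sets bits 0 2 -> bits=10101000010
After insert 'bee': sets bits 10 -> bits=10101000011
After insert 'elk': sets bits 6 8 -> bits=10101010111
After insert 'emu': sets bits 0 9 -> bits=10101010111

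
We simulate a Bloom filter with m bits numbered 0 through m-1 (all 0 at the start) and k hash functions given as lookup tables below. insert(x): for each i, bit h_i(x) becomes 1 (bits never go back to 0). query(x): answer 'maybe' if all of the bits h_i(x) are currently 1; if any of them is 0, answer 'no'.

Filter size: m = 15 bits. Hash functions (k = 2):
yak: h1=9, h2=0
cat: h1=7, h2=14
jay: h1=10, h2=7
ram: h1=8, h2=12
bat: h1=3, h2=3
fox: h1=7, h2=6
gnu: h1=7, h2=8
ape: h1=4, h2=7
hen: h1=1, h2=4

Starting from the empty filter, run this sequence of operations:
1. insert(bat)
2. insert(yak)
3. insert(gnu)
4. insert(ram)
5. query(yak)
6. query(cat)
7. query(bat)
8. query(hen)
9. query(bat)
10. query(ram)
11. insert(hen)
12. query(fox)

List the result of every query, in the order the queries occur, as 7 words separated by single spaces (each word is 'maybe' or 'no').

Answer: maybe no maybe no maybe maybe no

Derivation:
Start: bits=000000000000000
Op 1: insert bat -> sets bits 3 -> bits=000100000000000
Op 2: insert yak -> sets bits 0 9 -> bits=100100000100000
Op 3: insert gnu -> sets bits 7 8 -> bits=100100011100000
Op 4: insert ram -> sets bits 8 12 -> bits=100100011100100
Op 5: query yak -> checks bit0=1, bit9=1 (all 1) -> maybe
Op 6: query cat -> checks bit7=1, bit14=0 (has a 0) -> no
Op 7: query bat -> checks bit3=1 (all 1) -> maybe
Op 8: query hen -> checks bit1=0, bit4=0 (has a 0) -> no
Op 9: query bat -> checks bit3=1 (all 1) -> maybe
Op 10: query ram -> checks bit8=1, bit12=1 (all 1) -> maybe
Op 11: insert hen -> sets bits 1 4 -> bits=110110011100100
Op 12: query fox -> checks bit6=0, bit7=1 (has a 0) -> no
Query results in order: maybe no maybe no maybe maybe no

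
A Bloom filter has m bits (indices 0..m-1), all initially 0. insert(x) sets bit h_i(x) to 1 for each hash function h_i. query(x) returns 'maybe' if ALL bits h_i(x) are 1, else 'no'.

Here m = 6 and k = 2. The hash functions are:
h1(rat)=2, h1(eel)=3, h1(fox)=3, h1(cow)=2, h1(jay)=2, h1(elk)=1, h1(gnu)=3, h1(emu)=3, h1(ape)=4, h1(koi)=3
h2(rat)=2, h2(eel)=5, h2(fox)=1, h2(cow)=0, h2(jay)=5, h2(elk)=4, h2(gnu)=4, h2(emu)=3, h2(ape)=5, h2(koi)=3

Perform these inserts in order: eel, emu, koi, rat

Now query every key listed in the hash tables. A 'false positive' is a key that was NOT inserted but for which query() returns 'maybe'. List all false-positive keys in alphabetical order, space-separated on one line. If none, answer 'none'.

Answer: jay

Derivation:
Start: bits=000000
After insert 'eel': sets bits 3 5 -> bits=000101
After insert 'emu': sets bits 3 -> bits=000101
After insert 'koi': sets bits 3 -> bits=000101
After insert 'rat': sets bits 2 -> bits=001101
Not inserted: ape cow elk fox gnu jay — query each against bits=001101:
query ape: checks bit4=0, bit5=1 (has a 0) -> no => not a false positive
query cow: checks bit0=0, bit2=1 (has a 0) -> no => not a false positive
query elk: checks bit1=0, bit4=0 (has a 0) -> no => not a false positive
query fox: checks bit1=0, bit3=1 (has a 0) -> no => not a false positive
query gnu: checks bit3=1, bit4=0 (has a 0) -> no => not a false positive
query jay: checks bit2=1, bit5=1 (all 1) -> maybe => FALSE POSITIVE
False positives (alphabetical): jay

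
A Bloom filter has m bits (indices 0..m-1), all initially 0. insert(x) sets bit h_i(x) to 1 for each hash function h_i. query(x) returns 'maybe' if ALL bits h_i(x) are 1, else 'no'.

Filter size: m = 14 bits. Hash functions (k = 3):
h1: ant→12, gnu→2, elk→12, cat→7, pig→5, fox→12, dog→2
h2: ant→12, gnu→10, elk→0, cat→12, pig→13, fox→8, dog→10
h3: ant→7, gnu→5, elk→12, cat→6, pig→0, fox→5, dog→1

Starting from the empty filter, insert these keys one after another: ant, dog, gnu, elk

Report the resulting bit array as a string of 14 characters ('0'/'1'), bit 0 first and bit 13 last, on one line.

Start: bits=00000000000000
After insert 'ant': sets bits 7 12 -> bits=00000001000010
After insert 'dog': sets bits 1 2 10 -> bits=01100001001010
After insert 'gnu': sets bits 2 5 10 -> bits=01100101001010
After insert 'elk': sets bits 0 12 -> bits=11100101001010

Answer: 11100101001010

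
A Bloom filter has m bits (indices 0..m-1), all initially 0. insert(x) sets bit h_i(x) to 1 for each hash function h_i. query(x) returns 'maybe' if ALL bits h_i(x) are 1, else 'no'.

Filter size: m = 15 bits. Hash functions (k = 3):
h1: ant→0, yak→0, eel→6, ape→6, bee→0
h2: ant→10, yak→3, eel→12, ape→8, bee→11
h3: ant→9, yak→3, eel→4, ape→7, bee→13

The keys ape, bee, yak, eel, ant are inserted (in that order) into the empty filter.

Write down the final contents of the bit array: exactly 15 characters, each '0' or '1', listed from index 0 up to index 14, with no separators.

Start: bits=000000000000000
After insert 'ape': sets bits 6 7 8 -> bits=000000111000000
After insert 'bee': sets bits 0 11 13 -> bits=100000111001010
After insert 'yak': sets bits 0 3 -> bits=100100111001010
After insert 'eel': sets bits 4 6 12 -> bits=100110111001110
After insert 'ant': sets bits 0 9 10 -> bits=100110111111110

Answer: 100110111111110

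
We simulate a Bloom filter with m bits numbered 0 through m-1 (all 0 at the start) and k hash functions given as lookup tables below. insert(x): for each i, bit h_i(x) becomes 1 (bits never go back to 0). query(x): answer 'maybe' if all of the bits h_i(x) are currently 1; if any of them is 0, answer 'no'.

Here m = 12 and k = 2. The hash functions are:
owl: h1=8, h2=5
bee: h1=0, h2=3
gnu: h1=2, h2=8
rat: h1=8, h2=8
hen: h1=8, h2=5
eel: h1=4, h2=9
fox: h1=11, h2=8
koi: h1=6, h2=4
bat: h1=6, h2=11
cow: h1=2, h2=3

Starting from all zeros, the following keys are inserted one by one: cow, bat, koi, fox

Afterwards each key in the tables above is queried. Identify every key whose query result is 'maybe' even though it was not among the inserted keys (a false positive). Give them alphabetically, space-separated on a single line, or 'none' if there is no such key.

Answer: gnu rat

Derivation:
Start: bits=000000000000
After insert 'cow': sets bits 2 3 -> bits=001100000000
After insert 'bat': sets bits 6 11 -> bits=001100100001
After insert 'koi': sets bits 4 6 -> bits=001110100001
After insert 'fox': sets bits 8 11 -> bits=001110101001
Not inserted: bee eel gnu hen owl rat — query each against bits=001110101001:
query bee: checks bit0=0, bit3=1 (has a 0) -> no => not a false positive
query eel: checks bit4=1, bit9=0 (has a 0) -> no => not a false positive
query gnu: checks bit2=1, bit8=1 (all 1) -> maybe => FALSE POSITIVE
query hen: checks bit5=0, bit8=1 (has a 0) -> no => not a false positive
query owl: checks bit5=0, bit8=1 (has a 0) -> no => not a false positive
query rat: checks bit8=1 (all 1) -> maybe => FALSE POSITIVE
False positives (alphabetical): gnu rat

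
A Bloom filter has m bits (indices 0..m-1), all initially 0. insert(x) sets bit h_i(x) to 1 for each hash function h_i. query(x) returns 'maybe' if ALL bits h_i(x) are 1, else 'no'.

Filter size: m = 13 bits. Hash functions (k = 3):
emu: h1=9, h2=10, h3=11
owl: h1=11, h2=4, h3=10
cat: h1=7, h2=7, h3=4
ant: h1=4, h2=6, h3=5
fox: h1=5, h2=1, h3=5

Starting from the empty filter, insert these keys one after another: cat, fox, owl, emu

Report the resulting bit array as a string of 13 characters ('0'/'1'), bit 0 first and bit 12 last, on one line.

Start: bits=0000000000000
After insert 'cat': sets bits 4 7 -> bits=0000100100000
After insert 'fox': sets bits 1 5 -> bits=0100110100000
After insert 'owl': sets bits 4 10 11 -> bits=0100110100110
After insert 'emu': sets bits 9 10 11 -> bits=0100110101110

Answer: 0100110101110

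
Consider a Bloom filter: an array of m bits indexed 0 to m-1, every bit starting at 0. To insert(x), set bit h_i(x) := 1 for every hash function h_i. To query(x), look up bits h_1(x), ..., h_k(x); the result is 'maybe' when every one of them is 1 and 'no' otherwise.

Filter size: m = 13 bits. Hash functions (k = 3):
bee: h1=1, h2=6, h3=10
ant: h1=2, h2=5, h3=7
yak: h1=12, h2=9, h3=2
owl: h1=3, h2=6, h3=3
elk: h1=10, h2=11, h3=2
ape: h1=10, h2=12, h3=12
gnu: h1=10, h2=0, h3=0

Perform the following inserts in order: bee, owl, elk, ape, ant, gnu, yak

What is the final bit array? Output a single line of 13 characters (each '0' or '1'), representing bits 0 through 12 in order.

Start: bits=0000000000000
After insert 'bee': sets bits 1 6 10 -> bits=0100001000100
After insert 'owl': sets bits 3 6 -> bits=0101001000100
After insert 'elk': sets bits 2 10 11 -> bits=0111001000110
After insert 'ape': sets bits 10 12 -> bits=0111001000111
After insert 'ant': sets bits 2 5 7 -> bits=0111011100111
After insert 'gnu': sets bits 0 10 -> bits=1111011100111
After insert 'yak': sets bits 2 9 12 -> bits=1111011101111

Answer: 1111011101111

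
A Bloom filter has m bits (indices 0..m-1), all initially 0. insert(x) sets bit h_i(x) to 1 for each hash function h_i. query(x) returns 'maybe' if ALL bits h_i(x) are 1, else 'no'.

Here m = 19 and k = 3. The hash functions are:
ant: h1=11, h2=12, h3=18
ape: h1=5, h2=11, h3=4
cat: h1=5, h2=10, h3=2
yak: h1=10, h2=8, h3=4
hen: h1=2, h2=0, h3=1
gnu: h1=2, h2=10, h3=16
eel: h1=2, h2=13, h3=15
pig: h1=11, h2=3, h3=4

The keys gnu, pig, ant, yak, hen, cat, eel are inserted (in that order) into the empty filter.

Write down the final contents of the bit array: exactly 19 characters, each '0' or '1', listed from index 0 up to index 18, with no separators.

Start: bits=0000000000000000000
After insert 'gnu': sets bits 2 10 16 -> bits=0010000000100000100
After insert 'pig': sets bits 3 4 11 -> bits=0011100000110000100
After insert 'ant': sets bits 11 12 18 -> bits=0011100000111000101
After insert 'yak': sets bits 4 8 10 -> bits=0011100010111000101
After insert 'hen': sets bits 0 1 2 -> bits=1111100010111000101
After insert 'cat': sets bits 2 5 10 -> bits=1111110010111000101
After insert 'eel': sets bits 2 13 15 -> bits=1111110010111101101

Answer: 1111110010111101101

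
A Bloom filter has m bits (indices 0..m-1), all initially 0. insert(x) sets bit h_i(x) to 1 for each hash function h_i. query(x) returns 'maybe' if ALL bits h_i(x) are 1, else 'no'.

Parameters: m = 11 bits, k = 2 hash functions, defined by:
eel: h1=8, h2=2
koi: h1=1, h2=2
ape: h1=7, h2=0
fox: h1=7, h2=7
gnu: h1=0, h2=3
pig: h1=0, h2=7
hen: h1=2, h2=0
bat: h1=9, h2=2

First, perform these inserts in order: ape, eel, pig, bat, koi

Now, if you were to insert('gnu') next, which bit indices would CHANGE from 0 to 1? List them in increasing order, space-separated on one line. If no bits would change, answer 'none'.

Start: bits=00000000000
After insert 'ape': sets bits 0 7 -> bits=10000001000
After insert 'eel': sets bits 2 8 -> bits=10100001100
After insert 'pig': sets bits 0 7 -> bits=10100001100
After insert 'bat': sets bits 2 9 -> bits=10100001110
After insert 'koi': sets bits 1 2 -> bits=11100001110
insert 'gnu' would touch bits 0 3; currently bit0=1, bit3=0
Bits that are 0 among those (would change 0->1): 3

Answer: 3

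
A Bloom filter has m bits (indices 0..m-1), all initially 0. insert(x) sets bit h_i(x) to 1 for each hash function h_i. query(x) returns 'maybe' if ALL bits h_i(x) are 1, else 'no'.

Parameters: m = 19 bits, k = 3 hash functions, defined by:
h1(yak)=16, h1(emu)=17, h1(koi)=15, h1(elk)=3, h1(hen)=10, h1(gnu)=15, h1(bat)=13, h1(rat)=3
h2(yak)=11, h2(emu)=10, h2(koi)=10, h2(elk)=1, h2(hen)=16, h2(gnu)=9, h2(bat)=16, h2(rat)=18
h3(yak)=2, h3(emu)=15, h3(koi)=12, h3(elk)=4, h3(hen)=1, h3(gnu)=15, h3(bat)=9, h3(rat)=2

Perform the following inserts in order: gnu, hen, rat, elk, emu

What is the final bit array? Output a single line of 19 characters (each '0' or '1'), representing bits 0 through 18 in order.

Answer: 0111100001100001111

Derivation:
Start: bits=0000000000000000000
After insert 'gnu': sets bits 9 15 -> bits=0000000001000001000
After insert 'hen': sets bits 1 10 16 -> bits=0100000001100001100
After insert 'rat': sets bits 2 3 18 -> bits=0111000001100001101
After insert 'elk': sets bits 1 3 4 -> bits=0111100001100001101
After insert 'emu': sets bits 10 15 17 -> bits=0111100001100001111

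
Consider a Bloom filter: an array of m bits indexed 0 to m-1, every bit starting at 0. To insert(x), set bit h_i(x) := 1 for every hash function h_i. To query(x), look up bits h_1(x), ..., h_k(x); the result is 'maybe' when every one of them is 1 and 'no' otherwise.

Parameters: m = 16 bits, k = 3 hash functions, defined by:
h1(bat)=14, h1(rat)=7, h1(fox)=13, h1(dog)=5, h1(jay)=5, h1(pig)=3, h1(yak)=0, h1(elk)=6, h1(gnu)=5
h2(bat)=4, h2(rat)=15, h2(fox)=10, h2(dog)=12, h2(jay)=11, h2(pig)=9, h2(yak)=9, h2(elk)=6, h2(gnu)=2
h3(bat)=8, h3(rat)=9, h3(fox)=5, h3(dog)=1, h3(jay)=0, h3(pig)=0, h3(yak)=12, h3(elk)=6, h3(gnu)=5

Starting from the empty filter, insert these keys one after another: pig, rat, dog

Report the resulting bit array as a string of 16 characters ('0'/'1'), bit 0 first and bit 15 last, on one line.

Answer: 1101010101001001

Derivation:
Start: bits=0000000000000000
After insert 'pig': sets bits 0 3 9 -> bits=1001000001000000
After insert 'rat': sets bits 7 9 15 -> bits=1001000101000001
After insert 'dog': sets bits 1 5 12 -> bits=1101010101001001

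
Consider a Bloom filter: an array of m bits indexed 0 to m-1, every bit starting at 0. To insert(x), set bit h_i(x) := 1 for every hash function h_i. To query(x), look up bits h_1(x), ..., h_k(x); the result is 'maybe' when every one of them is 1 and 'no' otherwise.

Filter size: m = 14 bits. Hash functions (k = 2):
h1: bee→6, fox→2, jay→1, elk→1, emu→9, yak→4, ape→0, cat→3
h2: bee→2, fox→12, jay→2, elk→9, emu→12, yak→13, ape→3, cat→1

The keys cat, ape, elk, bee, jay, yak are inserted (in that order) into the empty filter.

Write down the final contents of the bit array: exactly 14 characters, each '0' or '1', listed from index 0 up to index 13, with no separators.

Answer: 11111010010001

Derivation:
Start: bits=00000000000000
After insert 'cat': sets bits 1 3 -> bits=01010000000000
After insert 'ape': sets bits 0 3 -> bits=11010000000000
After insert 'elk': sets bits 1 9 -> bits=11010000010000
After insert 'bee': sets bits 2 6 -> bits=11110010010000
After insert 'jay': sets bits 1 2 -> bits=11110010010000
After insert 'yak': sets bits 4 13 -> bits=11111010010001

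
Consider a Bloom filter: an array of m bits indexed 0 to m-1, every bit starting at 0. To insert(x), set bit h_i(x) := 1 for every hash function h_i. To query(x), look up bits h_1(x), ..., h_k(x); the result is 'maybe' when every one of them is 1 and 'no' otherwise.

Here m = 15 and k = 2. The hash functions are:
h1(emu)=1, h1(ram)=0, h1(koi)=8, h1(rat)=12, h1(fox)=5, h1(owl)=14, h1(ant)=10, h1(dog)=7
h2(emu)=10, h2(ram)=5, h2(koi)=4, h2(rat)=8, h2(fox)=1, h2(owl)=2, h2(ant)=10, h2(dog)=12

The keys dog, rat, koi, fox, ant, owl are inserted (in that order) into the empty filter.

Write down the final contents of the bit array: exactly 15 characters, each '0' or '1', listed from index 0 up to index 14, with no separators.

Start: bits=000000000000000
After insert 'dog': sets bits 7 12 -> bits=000000010000100
After insert 'rat': sets bits 8 12 -> bits=000000011000100
After insert 'koi': sets bits 4 8 -> bits=000010011000100
After insert 'fox': sets bits 1 5 -> bits=010011011000100
After insert 'ant': sets bits 10 -> bits=010011011010100
After insert 'owl': sets bits 2 14 -> bits=011011011010101

Answer: 011011011010101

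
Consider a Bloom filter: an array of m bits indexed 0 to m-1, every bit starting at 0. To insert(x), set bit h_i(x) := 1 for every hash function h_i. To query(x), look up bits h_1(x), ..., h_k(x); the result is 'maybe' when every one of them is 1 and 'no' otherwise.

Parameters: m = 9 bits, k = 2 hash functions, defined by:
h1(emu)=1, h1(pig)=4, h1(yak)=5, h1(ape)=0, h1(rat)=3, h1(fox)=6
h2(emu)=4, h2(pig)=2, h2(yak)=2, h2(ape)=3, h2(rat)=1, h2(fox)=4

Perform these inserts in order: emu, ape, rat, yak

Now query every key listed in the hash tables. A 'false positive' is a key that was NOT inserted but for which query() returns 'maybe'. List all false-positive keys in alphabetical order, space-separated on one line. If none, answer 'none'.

Start: bits=000000000
After insert 'emu': sets bits 1 4 -> bits=010010000
After insert 'ape': sets bits 0 3 -> bits=110110000
After insert 'rat': sets bits 1 3 -> bits=110110000
After insert 'yak': sets bits 2 5 -> bits=111111000
Not inserted: fox pig — query each against bits=111111000:
query fox: checks bit4=1, bit6=0 (has a 0) -> no => not a false positive
query pig: checks bit2=1, bit4=1 (all 1) -> maybe => FALSE POSITIVE
False positives (alphabetical): pig

Answer: pig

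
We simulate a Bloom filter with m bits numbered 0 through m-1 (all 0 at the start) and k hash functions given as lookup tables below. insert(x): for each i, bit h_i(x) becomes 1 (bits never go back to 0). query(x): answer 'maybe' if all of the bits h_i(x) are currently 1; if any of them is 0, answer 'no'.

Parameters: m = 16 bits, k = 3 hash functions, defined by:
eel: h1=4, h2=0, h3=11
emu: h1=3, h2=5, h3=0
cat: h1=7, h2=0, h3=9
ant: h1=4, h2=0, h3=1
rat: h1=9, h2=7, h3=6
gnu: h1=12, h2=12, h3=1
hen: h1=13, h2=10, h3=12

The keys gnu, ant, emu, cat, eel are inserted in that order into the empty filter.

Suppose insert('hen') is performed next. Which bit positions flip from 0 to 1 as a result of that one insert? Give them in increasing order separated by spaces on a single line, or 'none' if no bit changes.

Answer: 10 13

Derivation:
Start: bits=0000000000000000
After insert 'gnu': sets bits 1 12 -> bits=0100000000001000
After insert 'ant': sets bits 0 1 4 -> bits=1100100000001000
After insert 'emu': sets bits 0 3 5 -> bits=1101110000001000
After insert 'cat': sets bits 0 7 9 -> bits=1101110101001000
After insert 'eel': sets bits 0 4 11 -> bits=1101110101011000
insert 'hen' would touch bits 10 12 13; currently bit10=0, bit12=1, bit13=0
Bits that are 0 among those (would change 0->1): 10 13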